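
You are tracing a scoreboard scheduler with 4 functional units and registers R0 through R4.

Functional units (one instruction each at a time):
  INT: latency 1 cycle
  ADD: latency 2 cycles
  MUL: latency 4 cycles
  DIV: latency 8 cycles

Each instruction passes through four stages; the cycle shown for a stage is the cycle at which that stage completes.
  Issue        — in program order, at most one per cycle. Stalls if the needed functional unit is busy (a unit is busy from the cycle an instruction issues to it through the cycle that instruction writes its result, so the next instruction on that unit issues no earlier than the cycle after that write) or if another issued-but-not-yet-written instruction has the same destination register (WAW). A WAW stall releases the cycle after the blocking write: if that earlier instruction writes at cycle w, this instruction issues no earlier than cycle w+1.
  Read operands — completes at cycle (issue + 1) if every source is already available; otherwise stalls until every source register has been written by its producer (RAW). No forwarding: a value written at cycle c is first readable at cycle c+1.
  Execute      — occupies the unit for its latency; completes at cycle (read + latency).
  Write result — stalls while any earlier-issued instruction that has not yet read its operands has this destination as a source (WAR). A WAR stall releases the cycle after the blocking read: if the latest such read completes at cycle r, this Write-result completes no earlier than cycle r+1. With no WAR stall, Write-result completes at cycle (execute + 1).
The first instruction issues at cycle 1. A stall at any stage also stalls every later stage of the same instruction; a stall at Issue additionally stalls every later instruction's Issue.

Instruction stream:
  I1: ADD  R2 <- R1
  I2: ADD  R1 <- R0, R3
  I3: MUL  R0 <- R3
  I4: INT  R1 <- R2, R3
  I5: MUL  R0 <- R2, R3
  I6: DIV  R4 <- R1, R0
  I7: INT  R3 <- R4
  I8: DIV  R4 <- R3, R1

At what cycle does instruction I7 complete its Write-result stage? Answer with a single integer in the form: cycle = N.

cycle = 33

[1] issue I1 (ADD)
[2] I1 read-ops
[4] I1 finished on ADD
[5] I1→R2
[6] issue I2 (ADD)
[7] I2 read-ops | issue I3 (MUL)
[8] I3 read-ops
[9] I2 finished on ADD
[10] I2→R1
[11] issue I4 (INT)
[12] I3 finished on MUL | I4 read-ops
[13] I3→R0 | I4 finished on INT
[14] I4→R1 | issue I5 (MUL)
[15] I5 read-ops | issue I6 (DIV)
[16] issue I7 (INT)
[19] I5 finished on MUL
[20] I5→R0
[21] I6 read-ops
[29] I6 finished on DIV
[30] I6→R4
[31] I7 read-ops | issue I8 (DIV)
[32] I7 finished on INT
[33] I7→R3
[34] I8 read-ops
[42] I8 finished on DIV
[43] I8→R4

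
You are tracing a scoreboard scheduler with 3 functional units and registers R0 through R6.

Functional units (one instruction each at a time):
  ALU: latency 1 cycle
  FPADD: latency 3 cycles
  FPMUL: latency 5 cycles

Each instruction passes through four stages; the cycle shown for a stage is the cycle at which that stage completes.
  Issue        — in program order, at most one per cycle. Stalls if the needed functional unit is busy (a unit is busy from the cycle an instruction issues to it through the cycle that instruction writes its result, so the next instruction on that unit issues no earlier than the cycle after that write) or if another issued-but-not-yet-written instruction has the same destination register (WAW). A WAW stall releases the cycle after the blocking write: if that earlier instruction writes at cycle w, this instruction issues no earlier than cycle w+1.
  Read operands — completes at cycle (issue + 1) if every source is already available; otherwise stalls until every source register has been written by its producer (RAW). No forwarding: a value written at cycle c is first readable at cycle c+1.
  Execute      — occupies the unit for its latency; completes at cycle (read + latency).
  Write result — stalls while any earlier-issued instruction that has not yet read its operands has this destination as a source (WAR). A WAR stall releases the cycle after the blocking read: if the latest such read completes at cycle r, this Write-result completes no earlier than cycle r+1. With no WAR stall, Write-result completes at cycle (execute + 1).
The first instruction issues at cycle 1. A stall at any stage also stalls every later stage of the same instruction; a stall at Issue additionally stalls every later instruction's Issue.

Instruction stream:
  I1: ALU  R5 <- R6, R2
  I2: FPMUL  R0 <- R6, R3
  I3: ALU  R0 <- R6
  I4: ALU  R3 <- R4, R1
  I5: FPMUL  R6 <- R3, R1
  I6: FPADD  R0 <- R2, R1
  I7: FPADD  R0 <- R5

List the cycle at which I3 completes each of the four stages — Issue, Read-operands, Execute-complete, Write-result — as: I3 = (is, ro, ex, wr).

I1: IS=1 RO=2 EX=3 WR=4
I2: IS=2 RO=3 EX=8 WR=9
I3: IS=10 RO=11 EX=12 WR=13  [WAW R0: wait I2 write@9]
I4: IS=14 RO=15 EX=16 WR=17  [struct: ALU busy until I3 writes@13]
I5: IS=15 RO=18 EX=23 WR=24  [RAW R3: wait I4 write@17]
I6: IS=16 RO=17 EX=20 WR=21
I7: IS=22 RO=23 EX=26 WR=27  [struct: FPADD busy until I6 writes@21]

I3 = (10, 11, 12, 13)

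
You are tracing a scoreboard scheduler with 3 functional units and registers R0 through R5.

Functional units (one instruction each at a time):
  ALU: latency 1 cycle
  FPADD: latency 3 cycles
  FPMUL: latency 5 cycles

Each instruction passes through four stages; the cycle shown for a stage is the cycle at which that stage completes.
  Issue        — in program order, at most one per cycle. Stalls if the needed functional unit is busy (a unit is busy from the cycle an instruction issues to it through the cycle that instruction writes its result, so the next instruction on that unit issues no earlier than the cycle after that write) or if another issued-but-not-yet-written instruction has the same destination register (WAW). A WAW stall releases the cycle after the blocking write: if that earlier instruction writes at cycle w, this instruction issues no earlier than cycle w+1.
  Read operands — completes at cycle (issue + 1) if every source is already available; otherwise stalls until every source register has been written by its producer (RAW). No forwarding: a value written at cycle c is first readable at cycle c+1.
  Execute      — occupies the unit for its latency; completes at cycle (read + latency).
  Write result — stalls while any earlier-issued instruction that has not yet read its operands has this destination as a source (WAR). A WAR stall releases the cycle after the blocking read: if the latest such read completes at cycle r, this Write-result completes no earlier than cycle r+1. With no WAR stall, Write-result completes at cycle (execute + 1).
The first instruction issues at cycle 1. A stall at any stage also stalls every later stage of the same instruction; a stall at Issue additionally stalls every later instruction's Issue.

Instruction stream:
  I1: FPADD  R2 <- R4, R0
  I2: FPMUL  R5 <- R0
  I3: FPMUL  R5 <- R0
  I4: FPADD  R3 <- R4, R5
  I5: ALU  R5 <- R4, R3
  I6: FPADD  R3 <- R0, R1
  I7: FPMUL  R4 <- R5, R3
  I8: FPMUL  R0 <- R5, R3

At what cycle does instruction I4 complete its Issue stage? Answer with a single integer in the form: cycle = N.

cycle = 11

  I1 | 1 | 2 | 5 | 6
  I2 | 2 | 3 | 8 | 9
  I3 | 10 | 11 | 16 | 17   struct: FPMUL busy until I2 writes@9
  I4 | 11 | 18 | 21 | 22   RAW R5: wait I3 write@17
  I5 | 18 | 23 | 24 | 25   WAW R5: wait I3 write@17 · RAW R3: wait I4 write@22
  I6 | 23 | 24 | 27 | 28   struct: FPADD busy until I4 writes@22
  I7 | 24 | 29 | 34 | 35   RAW R3: wait I6 write@28
  I8 | 36 | 37 | 42 | 43   struct: FPMUL busy until I7 writes@35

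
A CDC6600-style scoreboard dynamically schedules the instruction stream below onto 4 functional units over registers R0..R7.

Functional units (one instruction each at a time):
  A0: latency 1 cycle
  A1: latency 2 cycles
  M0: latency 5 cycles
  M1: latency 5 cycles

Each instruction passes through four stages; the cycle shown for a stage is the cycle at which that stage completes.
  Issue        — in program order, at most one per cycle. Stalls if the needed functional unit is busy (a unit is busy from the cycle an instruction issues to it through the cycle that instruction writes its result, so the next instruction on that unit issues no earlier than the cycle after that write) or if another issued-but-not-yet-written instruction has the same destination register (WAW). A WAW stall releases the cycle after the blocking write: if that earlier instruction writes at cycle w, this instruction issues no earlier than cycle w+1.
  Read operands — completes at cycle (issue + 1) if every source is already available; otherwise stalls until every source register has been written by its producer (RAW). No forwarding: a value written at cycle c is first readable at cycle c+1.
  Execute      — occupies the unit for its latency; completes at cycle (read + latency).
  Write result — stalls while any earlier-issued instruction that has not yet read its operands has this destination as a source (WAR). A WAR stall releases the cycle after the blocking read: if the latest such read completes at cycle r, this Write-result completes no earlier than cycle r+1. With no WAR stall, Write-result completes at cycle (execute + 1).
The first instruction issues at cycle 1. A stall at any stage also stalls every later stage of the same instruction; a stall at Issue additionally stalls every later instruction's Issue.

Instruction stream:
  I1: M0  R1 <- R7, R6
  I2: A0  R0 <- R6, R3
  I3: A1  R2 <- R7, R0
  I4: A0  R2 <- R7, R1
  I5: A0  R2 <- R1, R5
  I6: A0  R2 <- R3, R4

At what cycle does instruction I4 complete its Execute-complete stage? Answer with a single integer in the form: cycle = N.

I1 -> (1, 2, 7, 8)
I2 -> (2, 3, 4, 5)
I3 -> (3, 6, 8, 9)  // RAW R0: wait I2 write@5
I4 -> (10, 11, 12, 13)  // WAW R2: wait I3 write@9
I5 -> (14, 15, 16, 17)  // struct: A0 busy until I4 writes@13
I6 -> (18, 19, 20, 21)  // struct: A0 busy until I5 writes@17

cycle = 12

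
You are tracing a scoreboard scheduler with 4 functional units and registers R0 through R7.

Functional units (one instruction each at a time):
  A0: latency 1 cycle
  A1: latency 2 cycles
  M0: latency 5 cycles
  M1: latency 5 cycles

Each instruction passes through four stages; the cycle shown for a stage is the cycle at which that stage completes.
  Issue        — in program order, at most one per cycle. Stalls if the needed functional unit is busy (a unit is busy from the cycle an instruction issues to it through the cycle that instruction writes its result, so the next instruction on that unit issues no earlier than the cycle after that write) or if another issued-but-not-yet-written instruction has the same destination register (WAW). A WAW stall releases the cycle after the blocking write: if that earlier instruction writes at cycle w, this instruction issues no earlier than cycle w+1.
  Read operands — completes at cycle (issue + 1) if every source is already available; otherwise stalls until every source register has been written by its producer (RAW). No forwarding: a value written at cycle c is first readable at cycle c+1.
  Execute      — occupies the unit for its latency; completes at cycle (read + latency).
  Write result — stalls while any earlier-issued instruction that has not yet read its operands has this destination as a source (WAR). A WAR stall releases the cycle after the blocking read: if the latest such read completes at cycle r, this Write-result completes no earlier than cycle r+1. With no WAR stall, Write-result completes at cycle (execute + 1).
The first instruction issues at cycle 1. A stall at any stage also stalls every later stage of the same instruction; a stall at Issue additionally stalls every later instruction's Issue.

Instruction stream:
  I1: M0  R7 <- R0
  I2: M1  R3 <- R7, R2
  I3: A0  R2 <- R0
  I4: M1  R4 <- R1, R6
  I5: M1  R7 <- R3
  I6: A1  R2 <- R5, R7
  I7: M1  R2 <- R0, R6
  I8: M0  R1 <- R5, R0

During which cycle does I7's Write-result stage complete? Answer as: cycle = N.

cycle = 43

I1 -> (1, 2, 7, 8)
I2 -> (2, 9, 14, 15)  // RAW R7: wait I1 write@8
I3 -> (3, 4, 5, 10)  // WAR R2: wait I2 read@9
I4 -> (16, 17, 22, 23)  // struct: M1 busy until I2 writes@15
I5 -> (24, 25, 30, 31)  // struct: M1 busy until I4 writes@23
I6 -> (25, 32, 34, 35)  // RAW R7: wait I5 write@31
I7 -> (36, 37, 42, 43)  // WAW R2: wait I6 write@35
I8 -> (37, 38, 43, 44)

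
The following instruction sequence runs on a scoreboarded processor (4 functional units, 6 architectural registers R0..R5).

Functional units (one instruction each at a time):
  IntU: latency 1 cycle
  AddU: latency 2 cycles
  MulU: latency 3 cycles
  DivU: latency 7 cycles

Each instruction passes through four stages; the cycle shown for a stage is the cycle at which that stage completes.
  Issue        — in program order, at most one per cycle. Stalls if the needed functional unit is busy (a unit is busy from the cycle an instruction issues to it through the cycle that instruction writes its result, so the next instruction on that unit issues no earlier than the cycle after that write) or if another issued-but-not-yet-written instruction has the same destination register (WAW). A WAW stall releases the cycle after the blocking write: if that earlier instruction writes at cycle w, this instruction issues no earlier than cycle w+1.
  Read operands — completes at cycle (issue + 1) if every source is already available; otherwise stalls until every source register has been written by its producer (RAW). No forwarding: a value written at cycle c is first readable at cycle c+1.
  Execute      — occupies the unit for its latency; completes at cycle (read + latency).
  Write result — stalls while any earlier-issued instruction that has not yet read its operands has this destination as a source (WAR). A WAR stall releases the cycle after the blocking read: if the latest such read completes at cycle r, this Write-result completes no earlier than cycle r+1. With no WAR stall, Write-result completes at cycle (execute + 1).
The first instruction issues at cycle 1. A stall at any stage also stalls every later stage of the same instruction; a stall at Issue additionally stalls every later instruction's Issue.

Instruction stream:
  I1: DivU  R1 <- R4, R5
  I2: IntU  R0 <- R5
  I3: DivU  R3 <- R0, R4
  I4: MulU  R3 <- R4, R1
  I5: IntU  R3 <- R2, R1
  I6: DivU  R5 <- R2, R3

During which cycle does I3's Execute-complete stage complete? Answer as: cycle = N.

cycle = 19

1) issue 1, read 2, done 9, write 10
2) issue 2, read 3, done 4, write 5
3) issue 11, read 12, done 19, write 20  <struct: DivU busy until I1 writes@10>
4) issue 21, read 22, done 25, write 26  <WAW R3: wait I3 write@20>
5) issue 27, read 28, done 29, write 30  <WAW R3: wait I4 write@26>
6) issue 28, read 31, done 38, write 39  <RAW R3: wait I5 write@30>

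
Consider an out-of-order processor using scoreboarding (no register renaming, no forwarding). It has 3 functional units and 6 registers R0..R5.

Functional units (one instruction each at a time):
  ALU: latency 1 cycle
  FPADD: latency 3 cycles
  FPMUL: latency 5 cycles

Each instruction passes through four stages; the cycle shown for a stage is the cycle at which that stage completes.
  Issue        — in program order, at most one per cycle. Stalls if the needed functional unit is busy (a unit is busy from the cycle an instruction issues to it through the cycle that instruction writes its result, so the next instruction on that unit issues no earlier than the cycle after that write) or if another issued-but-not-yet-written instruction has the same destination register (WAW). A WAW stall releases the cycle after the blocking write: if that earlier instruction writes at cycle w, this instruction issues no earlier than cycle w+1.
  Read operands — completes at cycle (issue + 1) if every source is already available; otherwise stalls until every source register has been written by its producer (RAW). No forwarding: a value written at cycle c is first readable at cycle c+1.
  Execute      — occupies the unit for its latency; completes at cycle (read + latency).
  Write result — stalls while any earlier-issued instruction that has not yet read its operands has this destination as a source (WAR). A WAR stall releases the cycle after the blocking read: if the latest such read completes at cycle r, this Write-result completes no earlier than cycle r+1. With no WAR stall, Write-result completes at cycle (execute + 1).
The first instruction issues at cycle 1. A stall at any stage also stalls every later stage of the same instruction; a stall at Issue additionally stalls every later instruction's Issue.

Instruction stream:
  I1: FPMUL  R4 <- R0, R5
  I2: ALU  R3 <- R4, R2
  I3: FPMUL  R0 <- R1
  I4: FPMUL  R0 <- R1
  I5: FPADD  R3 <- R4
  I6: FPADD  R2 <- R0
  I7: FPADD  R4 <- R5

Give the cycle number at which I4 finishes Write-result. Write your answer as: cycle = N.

cycle = 24

I1 -> (1, 2, 7, 8)
I2 -> (2, 9, 10, 11)  // RAW R4: wait I1 write@8
I3 -> (9, 10, 15, 16)  // struct: FPMUL busy until I1 writes@8
I4 -> (17, 18, 23, 24)  // struct: FPMUL busy until I3 writes@16
I5 -> (18, 19, 22, 23)
I6 -> (24, 25, 28, 29)  // struct: FPADD busy until I5 writes@23
I7 -> (30, 31, 34, 35)  // struct: FPADD busy until I6 writes@29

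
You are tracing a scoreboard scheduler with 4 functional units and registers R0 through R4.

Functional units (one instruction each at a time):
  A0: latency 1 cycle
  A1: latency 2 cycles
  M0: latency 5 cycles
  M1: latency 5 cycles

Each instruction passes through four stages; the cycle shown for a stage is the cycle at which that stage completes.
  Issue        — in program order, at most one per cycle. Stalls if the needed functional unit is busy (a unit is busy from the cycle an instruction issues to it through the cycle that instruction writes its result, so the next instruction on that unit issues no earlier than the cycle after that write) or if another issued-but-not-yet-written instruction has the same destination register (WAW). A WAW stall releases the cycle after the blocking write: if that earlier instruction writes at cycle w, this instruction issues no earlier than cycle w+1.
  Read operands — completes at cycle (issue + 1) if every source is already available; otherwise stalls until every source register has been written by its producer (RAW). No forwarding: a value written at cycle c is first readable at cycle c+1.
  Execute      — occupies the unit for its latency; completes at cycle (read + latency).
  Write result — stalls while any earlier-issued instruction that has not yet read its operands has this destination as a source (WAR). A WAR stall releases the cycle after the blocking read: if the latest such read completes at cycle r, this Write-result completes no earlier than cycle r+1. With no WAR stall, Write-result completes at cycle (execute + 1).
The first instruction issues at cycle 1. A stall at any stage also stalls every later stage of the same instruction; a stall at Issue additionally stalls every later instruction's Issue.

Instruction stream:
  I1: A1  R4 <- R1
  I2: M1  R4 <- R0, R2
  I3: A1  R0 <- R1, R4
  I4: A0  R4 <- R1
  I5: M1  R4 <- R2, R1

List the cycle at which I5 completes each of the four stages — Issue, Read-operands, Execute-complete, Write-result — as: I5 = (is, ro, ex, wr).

I1: IS=1 RO=2 EX=4 WR=5
I2: IS=6 RO=7 EX=12 WR=13  [WAW R4: wait I1 write@5]
I3: IS=7 RO=14 EX=16 WR=17  [RAW R4: wait I2 write@13]
I4: IS=14 RO=15 EX=16 WR=17  [WAW R4: wait I2 write@13]
I5: IS=18 RO=19 EX=24 WR=25  [WAW R4: wait I4 write@17]

I5 = (18, 19, 24, 25)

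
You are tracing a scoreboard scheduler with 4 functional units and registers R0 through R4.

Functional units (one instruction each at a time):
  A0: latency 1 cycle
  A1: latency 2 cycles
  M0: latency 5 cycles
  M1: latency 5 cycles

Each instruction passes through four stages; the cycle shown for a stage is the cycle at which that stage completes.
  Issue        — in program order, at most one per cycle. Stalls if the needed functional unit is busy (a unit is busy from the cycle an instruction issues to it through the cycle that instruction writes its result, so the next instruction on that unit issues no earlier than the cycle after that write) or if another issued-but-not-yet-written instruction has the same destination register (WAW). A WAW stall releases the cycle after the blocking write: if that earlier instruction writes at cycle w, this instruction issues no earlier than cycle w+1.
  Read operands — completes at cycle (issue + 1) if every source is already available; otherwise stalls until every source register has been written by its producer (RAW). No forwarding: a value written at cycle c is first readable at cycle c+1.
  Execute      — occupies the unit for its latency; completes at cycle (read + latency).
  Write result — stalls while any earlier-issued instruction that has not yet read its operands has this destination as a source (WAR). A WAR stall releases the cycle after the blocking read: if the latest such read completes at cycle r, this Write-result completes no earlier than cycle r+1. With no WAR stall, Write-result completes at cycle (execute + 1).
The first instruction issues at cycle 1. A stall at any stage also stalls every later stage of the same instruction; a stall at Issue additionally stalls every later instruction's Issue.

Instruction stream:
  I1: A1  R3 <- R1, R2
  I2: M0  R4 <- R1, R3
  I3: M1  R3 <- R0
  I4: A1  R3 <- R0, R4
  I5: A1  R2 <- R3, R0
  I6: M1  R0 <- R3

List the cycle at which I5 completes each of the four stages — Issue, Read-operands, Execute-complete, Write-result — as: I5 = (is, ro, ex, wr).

I5 = (19, 20, 22, 23)

[1] issue I1 (A1)
[2] I1 read-ops; issue I2 (M0)
[4] I1 finished on A1
[5] I1→R3
[6] I2 read-ops; issue I3 (M1)
[7] I3 read-ops
[11] I2 finished on M0
[12] I2→R4; I3 finished on M1
[13] I3→R3
[14] issue I4 (A1)
[15] I4 read-ops
[17] I4 finished on A1
[18] I4→R3
[19] issue I5 (A1)
[20] I5 read-ops; issue I6 (M1)
[21] I6 read-ops
[22] I5 finished on A1
[23] I5→R2
[26] I6 finished on M1
[27] I6→R0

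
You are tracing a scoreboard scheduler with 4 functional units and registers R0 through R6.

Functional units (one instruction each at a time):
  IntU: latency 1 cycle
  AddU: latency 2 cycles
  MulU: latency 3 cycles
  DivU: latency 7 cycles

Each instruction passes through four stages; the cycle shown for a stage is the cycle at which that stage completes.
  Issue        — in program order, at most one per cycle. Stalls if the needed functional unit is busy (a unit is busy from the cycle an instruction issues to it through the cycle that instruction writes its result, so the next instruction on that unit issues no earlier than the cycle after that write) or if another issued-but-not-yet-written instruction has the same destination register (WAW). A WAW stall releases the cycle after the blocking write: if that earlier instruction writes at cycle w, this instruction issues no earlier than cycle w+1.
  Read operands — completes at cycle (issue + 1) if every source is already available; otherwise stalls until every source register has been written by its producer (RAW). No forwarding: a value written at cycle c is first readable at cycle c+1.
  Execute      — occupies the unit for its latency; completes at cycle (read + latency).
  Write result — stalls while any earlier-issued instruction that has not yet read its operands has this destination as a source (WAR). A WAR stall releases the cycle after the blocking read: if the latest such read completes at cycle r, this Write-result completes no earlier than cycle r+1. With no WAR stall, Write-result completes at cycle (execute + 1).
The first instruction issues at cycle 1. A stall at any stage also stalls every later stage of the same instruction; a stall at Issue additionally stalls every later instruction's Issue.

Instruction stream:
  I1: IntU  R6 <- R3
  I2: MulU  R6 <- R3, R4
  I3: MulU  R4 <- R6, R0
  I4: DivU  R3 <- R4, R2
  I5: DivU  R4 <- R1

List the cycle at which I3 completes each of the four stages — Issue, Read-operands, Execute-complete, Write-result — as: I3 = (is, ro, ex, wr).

I3 = (11, 12, 15, 16)

I1 -> (1, 2, 3, 4)
I2 -> (5, 6, 9, 10)  // WAW R6: wait I1 write@4
I3 -> (11, 12, 15, 16)  // struct: MulU busy until I2 writes@10
I4 -> (12, 17, 24, 25)  // RAW R4: wait I3 write@16
I5 -> (26, 27, 34, 35)  // struct: DivU busy until I4 writes@25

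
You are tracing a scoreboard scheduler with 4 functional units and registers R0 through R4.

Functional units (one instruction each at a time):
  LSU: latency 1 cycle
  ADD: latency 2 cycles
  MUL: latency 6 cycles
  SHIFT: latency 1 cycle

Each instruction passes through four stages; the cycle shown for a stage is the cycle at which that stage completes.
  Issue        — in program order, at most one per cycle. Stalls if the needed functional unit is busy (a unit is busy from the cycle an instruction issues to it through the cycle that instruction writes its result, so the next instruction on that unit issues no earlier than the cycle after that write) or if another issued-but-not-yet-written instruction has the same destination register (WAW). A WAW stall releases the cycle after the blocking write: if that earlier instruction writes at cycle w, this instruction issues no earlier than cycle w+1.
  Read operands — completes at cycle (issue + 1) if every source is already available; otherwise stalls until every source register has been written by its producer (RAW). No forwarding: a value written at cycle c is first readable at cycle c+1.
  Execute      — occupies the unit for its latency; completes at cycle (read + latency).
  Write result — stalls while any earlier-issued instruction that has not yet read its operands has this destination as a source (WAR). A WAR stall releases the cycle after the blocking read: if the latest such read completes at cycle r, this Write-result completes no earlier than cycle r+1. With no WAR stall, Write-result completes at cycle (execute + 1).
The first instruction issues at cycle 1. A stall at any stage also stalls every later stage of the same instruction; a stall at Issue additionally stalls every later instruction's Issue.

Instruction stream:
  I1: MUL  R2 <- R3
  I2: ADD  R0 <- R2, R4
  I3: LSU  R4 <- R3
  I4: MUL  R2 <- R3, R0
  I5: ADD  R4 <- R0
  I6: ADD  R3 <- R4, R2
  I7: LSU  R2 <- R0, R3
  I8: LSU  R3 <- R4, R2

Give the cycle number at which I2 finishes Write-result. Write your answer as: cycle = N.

cycle = 13

cycle 1: issue I1 (MUL)
cycle 2: I1 read-ops; issue I2 (ADD)
cycle 3: issue I3 (LSU)
cycle 4: I3 read-ops
cycle 5: I3 finished on LSU
cycle 8: I1 finished on MUL
cycle 9: I1→R2
cycle 10: I2 read-ops; issue I4 (MUL)
cycle 11: I3→R4
cycle 12: I2 finished on ADD
cycle 13: I2→R0
cycle 14: I4 read-ops; issue I5 (ADD)
cycle 15: I5 read-ops
cycle 17: I5 finished on ADD
cycle 18: I5→R4
cycle 19: issue I6 (ADD)
cycle 20: I4 finished on MUL
cycle 21: I4→R2
cycle 22: I6 read-ops; issue I7 (LSU)
cycle 24: I6 finished on ADD
cycle 25: I6→R3
cycle 26: I7 read-ops
cycle 27: I7 finished on LSU
cycle 28: I7→R2
cycle 29: issue I8 (LSU)
cycle 30: I8 read-ops
cycle 31: I8 finished on LSU
cycle 32: I8→R3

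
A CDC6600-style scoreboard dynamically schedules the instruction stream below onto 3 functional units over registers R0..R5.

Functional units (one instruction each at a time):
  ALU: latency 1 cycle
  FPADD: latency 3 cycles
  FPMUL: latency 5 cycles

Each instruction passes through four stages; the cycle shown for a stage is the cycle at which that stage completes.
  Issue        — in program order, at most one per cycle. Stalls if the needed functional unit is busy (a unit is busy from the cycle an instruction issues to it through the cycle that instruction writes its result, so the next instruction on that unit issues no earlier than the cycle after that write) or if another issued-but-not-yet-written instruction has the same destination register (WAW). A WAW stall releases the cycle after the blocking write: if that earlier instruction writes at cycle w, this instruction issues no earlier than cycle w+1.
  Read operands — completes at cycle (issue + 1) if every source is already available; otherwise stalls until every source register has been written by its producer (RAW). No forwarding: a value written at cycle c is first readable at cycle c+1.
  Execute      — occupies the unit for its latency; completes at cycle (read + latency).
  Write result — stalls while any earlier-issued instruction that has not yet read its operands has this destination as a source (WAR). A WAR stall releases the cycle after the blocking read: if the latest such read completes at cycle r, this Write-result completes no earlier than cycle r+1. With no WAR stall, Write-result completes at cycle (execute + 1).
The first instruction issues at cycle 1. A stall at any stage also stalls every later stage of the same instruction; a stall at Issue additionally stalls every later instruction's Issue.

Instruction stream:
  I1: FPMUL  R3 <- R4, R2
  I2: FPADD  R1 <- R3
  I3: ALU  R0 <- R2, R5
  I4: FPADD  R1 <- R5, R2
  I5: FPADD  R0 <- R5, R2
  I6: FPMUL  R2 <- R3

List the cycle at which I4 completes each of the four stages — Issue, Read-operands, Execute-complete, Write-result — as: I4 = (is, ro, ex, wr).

  I1 | 1 | 2 | 7 | 8
  I2 | 2 | 9 | 12 | 13   RAW R3: wait I1 write@8
  I3 | 3 | 4 | 5 | 6
  I4 | 14 | 15 | 18 | 19   struct: FPADD busy until I2 writes@13
  I5 | 20 | 21 | 24 | 25   struct: FPADD busy until I4 writes@19
  I6 | 21 | 22 | 27 | 28

I4 = (14, 15, 18, 19)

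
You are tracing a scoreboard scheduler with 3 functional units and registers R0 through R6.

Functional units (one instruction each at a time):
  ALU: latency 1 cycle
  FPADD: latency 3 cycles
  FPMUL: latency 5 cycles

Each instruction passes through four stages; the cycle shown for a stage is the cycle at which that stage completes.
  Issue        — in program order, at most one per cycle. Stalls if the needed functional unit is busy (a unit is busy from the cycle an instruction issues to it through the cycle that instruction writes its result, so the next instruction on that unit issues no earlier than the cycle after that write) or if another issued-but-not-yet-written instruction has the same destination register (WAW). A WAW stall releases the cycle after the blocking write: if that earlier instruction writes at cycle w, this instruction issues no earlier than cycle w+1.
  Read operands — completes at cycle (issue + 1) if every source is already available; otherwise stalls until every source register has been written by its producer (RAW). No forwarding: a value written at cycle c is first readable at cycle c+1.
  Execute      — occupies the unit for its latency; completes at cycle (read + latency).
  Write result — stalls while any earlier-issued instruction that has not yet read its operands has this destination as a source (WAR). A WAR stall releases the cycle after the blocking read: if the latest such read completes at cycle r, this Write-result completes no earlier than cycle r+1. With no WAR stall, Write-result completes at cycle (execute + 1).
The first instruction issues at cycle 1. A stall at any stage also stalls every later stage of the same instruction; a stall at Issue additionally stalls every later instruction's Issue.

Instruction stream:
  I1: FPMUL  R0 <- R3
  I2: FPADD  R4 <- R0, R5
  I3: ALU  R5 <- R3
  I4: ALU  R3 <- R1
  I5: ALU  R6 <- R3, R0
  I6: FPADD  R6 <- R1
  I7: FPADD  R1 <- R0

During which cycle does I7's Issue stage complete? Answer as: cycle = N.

cycle = 25

I1  is:1  ro:2  ex:7  wr:8
I2  is:2  ro:9  ex:12  wr:13  — RAW R0: wait I1 write@8
I3  is:3  ro:4  ex:5  wr:10  — WAR R5: wait I2 read@9
I4  is:11  ro:12  ex:13  wr:14  — struct: ALU busy until I3 writes@10
I5  is:15  ro:16  ex:17  wr:18  — struct: ALU busy until I4 writes@14
I6  is:19  ro:20  ex:23  wr:24  — WAW R6: wait I5 write@18
I7  is:25  ro:26  ex:29  wr:30  — struct: FPADD busy until I6 writes@24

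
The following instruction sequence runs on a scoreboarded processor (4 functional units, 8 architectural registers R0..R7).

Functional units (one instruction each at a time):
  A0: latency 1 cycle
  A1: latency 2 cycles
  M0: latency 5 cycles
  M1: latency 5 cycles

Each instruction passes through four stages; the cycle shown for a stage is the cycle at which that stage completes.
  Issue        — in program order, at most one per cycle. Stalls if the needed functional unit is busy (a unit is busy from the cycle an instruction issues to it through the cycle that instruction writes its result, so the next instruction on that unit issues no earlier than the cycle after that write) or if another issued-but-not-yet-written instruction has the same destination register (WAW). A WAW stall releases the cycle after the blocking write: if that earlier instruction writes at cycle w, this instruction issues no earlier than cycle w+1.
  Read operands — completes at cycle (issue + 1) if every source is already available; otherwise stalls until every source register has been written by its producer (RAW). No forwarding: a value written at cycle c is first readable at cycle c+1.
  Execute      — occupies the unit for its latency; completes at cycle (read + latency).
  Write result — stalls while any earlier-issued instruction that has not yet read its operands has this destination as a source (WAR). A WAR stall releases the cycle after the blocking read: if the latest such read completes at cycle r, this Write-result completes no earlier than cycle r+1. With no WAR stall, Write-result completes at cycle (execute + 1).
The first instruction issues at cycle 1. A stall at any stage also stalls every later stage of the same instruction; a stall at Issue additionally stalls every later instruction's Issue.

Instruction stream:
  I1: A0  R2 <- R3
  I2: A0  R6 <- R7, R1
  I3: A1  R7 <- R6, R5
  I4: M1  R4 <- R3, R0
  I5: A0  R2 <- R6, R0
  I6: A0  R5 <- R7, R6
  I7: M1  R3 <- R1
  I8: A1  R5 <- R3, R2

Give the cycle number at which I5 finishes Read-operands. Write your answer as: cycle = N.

1) issue 1, read 2, done 3, write 4
2) issue 5, read 6, done 7, write 8  <struct: A0 busy until I1 writes@4>
3) issue 6, read 9, done 11, write 12  <RAW R6: wait I2 write@8>
4) issue 7, read 8, done 13, write 14
5) issue 9, read 10, done 11, write 12  <struct: A0 busy until I2 writes@8>
6) issue 13, read 14, done 15, write 16  <struct: A0 busy until I5 writes@12>
7) issue 15, read 16, done 21, write 22  <struct: M1 busy until I4 writes@14>
8) issue 17, read 23, done 25, write 26  <WAW R5: wait I6 write@16 / RAW R3: wait I7 write@22>

cycle = 10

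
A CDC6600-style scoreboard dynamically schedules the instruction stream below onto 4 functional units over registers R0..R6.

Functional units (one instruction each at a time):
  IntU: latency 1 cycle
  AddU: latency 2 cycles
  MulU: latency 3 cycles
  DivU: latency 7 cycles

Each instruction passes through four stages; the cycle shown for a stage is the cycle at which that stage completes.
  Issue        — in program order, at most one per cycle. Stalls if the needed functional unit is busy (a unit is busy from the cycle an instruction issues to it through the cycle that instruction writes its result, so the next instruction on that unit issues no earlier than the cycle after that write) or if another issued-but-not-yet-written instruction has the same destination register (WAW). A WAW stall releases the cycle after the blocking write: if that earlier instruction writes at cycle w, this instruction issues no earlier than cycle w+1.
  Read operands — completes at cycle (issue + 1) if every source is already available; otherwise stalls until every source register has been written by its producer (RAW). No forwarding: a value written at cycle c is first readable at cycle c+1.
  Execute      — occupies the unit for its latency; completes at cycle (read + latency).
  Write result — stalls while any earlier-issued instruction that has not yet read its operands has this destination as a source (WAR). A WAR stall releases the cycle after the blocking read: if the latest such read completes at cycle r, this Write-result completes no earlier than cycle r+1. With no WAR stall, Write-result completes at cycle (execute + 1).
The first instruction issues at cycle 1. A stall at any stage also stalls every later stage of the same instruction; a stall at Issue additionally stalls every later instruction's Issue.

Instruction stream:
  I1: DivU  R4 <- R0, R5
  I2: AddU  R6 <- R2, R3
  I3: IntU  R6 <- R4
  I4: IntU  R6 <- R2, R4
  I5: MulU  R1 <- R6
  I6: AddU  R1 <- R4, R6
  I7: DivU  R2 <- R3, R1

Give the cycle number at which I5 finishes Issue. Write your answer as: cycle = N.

  I1 | 1 | 2 | 9 | 10
  I2 | 2 | 3 | 5 | 6
  I3 | 7 | 11 | 12 | 13   WAW R6: wait I2 write@6 · RAW R4: wait I1 write@10
  I4 | 14 | 15 | 16 | 17   struct: IntU busy until I3 writes@13
  I5 | 15 | 18 | 21 | 22   RAW R6: wait I4 write@17
  I6 | 23 | 24 | 26 | 27   WAW R1: wait I5 write@22
  I7 | 24 | 28 | 35 | 36   RAW R1: wait I6 write@27

cycle = 15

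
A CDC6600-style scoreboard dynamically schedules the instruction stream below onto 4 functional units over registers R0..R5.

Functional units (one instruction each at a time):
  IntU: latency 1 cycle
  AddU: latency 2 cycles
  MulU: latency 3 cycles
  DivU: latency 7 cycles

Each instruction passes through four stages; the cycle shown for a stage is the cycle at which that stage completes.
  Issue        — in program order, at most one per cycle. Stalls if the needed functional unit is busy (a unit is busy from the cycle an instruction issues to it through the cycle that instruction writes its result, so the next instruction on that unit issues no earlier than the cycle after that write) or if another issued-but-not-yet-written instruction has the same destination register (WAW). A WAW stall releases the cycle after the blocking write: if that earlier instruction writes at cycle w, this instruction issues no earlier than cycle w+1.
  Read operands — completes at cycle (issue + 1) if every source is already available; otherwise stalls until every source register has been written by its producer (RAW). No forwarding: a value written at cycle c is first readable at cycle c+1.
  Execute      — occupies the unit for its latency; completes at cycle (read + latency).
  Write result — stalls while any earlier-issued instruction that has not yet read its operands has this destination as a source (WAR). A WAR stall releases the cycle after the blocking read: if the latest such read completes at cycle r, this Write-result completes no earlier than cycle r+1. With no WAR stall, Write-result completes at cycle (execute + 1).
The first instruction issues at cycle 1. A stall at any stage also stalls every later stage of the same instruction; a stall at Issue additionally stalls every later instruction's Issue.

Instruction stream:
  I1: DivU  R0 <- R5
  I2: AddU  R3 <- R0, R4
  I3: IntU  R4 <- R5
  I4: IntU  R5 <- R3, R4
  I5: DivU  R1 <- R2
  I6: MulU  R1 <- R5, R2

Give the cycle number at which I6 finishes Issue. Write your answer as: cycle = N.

cycle = 24

I1: IS=1 RO=2 EX=9 WR=10
I2: IS=2 RO=11 EX=13 WR=14  [RAW R0: wait I1 write@10]
I3: IS=3 RO=4 EX=5 WR=12  [WAR R4: wait I2 read@11]
I4: IS=13 RO=15 EX=16 WR=17  [struct: IntU busy until I3 writes@12; RAW R3: wait I2 write@14]
I5: IS=14 RO=15 EX=22 WR=23
I6: IS=24 RO=25 EX=28 WR=29  [WAW R1: wait I5 write@23]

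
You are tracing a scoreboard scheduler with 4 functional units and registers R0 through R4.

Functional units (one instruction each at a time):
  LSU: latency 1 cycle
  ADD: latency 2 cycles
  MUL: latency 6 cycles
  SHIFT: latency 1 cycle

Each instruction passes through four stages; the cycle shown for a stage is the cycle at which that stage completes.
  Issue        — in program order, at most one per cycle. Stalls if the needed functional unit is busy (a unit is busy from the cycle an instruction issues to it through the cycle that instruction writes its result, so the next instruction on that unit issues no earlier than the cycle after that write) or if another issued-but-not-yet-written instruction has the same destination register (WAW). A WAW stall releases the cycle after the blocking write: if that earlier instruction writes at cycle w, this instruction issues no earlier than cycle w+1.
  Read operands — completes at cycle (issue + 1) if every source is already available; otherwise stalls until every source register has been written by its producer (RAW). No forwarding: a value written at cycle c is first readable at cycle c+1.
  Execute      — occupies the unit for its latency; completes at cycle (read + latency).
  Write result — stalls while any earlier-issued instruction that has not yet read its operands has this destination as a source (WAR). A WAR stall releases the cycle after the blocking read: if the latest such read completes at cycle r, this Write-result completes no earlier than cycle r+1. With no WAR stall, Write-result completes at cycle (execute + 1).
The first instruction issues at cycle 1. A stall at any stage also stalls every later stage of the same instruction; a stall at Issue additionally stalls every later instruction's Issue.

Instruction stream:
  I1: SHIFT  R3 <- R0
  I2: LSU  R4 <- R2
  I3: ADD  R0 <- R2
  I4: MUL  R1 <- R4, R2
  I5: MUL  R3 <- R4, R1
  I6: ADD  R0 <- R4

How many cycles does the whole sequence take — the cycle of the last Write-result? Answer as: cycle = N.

t=1  I1 issues→SHIFT
t=2  I1 reads, I2 issues→LSU
t=3  I1 exec-done, I2 reads, I3 issues→ADD
t=4  I1 writes R3, I2 exec-done, I3 reads, I4 issues→MUL
t=5  I2 writes R4
t=6  I3 exec-done, I4 reads
t=7  I3 writes R0
t=12  I4 exec-done
t=13  I4 writes R1
t=14  I5 issues→MUL
t=15  I5 reads, I6 issues→ADD
t=16  I6 reads
t=18  I6 exec-done
t=19  I6 writes R0
t=21  I5 exec-done
t=22  I5 writes R3

cycle = 22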